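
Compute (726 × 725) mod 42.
6

(726 × 725) = 526350
526350 mod 42 = 6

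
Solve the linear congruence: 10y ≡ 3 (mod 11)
8

Since gcd(10, 11) = 1 divides 3, a solution exists.
Multiply both sides by the inverse of 10 mod 11:
  10^(-1) mod 11 = 10
  x ≡ 10 × 3 ≡ 30 ≡ 8 (mod 11)
Verification: 10 × 8 = 80 = 7 × 11 + 3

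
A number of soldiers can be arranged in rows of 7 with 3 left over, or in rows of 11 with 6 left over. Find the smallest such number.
M = 7 × 11 = 77. M₁ = 11, y₁ ≡ 2 (mod 7). M₂ = 7, y₂ ≡ 8 (mod 11). m = 3×11×2 + 6×7×8 ≡ 17 (mod 77). The smallest positive such number is 17.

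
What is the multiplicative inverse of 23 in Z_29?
24

Using Extended Euclidean Algorithm:
gcd(23, 29) = 1
Bezout coefficients: 23 × -5 + 29 × 4 = 1
So 23 × -5 ≡ 1 (mod 29)
The inverse is -5 mod 29 = 24
Verification: 23 × 24 = 552 = 19 × 29 + 1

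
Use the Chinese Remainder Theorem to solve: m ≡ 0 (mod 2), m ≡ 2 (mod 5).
M = 2 × 5 = 10. M₁ = 5, y₁ ≡ 1 (mod 2). M₂ = 2, y₂ ≡ 3 (mod 5). m = 0×5×1 + 2×2×3 ≡ 2 (mod 10)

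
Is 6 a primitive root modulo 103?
Yes

To verify, check if 6^(102/q) ≢ 1 (mod 103) for each prime divisor q of 102
Divisors of 102 = 102: [1, 2, 3, 6, 17, 34, 51, 102]
  6^(102/17) = 6^6 ≡ 100 (mod 103)
  6^(102/2) = 6^51 ≡ 102 (mod 103)
  6^(102/3) = 6^34 ≡ 46 (mod 103)
Conclusion: 6 is a primitive root modulo 103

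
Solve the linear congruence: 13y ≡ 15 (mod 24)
3

Since gcd(13, 24) = 1 divides 15, a solution exists.
Multiply both sides by the inverse of 13 mod 24:
  13^(-1) mod 24 = 13
  x ≡ 13 × 15 ≡ 195 ≡ 3 (mod 24)
Verification: 13 × 3 = 39 = 1 × 24 + 15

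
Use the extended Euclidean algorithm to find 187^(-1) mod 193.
Extended GCD: 187(32) + 193(-31) = 1. So 187^(-1) ≡ 32 ≡ 32 (mod 193). Verify: 187 × 32 = 5984 ≡ 1 (mod 193)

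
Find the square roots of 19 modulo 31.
The square roots of 19 mod 31 are 9 and 22. Verify: 9² = 81 ≡ 19 (mod 31)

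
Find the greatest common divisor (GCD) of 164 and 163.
1

Using the Euclidean algorithm:
164 = 1 × 163 + 1
163 = 163 × 1 + 0

GCD(164, 163) = 1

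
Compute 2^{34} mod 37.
28

Using successive squaring:
Binary expansion of 34: 100010
Powers of 2 mod 37 (each is the square of the previous):
  2^1 ≡ 2 (mod 37)
  2^2 ≡ 2² = 4 ≡ 4 (mod 37)
  2^4 ≡ 4² = 16 ≡ 16 (mod 37)
  2^8 ≡ 16² = 256 ≡ 34 (mod 37)
  2^16 ≡ 34² = 1156 ≡ 9 (mod 37)
  2^32 ≡ 9² = 81 ≡ 7 (mod 37)
34 = 32 + 2, so 2^34 = 2^32 × 2^2 ≡ 7 × 4 (mod 37)
Multiplying step by step:
  7 × 4 = 28 ≡ 28 (mod 37)
Result: 2^34 ≡ 28 (mod 37)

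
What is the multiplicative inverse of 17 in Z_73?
43

Using Extended Euclidean Algorithm:
gcd(17, 73) = 1
Bezout coefficients: 17 × -30 + 73 × 7 = 1
So 17 × -30 ≡ 1 (mod 73)
The inverse is -30 mod 73 = 43
Verification: 17 × 43 = 731 = 10 × 73 + 1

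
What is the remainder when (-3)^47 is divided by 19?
Using Fermat: (-3)^{18} ≡ 1 (mod 19). 47 ≡ 11 (mod 18). So (-3)^{47} ≡ (-3)^{11} ≡ 9 (mod 19)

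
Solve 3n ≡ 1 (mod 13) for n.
9

Using Extended Euclidean Algorithm:
gcd(3, 13) = 1
Bezout coefficients: 3 × -4 + 13 × 1 = 1
So 3 × -4 ≡ 1 (mod 13)
The inverse is -4 mod 13 = 9
Verification: 3 × 9 = 27 = 2 × 13 + 1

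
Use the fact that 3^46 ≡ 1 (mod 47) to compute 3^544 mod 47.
By Fermat: 3^{46} ≡ 1 (mod 47). 544 ≡ 38 (mod 46). So 3^{544} ≡ 3^{38} ≡ 42 (mod 47)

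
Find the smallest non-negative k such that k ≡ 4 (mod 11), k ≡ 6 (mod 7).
48

Using the Chinese Remainder Theorem:
M = product of moduli = 77
For equation 1: M_1 = 7, 7 ≡ 7 (mod 11), inverse of 7 mod 11 is 8 (check: 7 × 8 = 56 ≡ 1 (mod 11))
For equation 2: M_2 = 11, 11 ≡ 4 (mod 7), inverse of 11 mod 7 is 2 (check: 4 × 2 = 8 ≡ 1 (mod 7))
Combine: k ≡ Σ r_i×M_i×(M_i⁻¹ mod m_i) = 4×7×8 + 6×11×2 = 224 + 132 = 356
356 mod 77 = 48
k ≡ 48 (mod 77)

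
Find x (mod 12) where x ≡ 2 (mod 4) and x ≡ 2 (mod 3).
M = 4 × 3 = 12. M₁ = 3, y₁ ≡ 3 (mod 4). M₂ = 4, y₂ ≡ 1 (mod 3). x = 2×3×3 + 2×4×1 ≡ 2 (mod 12)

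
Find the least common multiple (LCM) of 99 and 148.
14652

First find GCD(99, 148) using the Euclidean algorithm:
99 = 0 × 148 + 99
148 = 1 × 99 + 49
99 = 2 × 49 + 1
49 = 49 × 1 + 0
GCD(99, 148) = 1

LCM formula: LCM(a, b) = (a × b) / GCD(a, b)
LCM(99, 148) = (99 × 148) / 1
LCM(99, 148) = 14652 / 1
LCM(99, 148) = 14652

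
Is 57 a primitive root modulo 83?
p - 1 = 82 has prime divisors 2, 41. Check 57^(82/q) mod 83 for each: 57^(82/2) = 57^41 ≡ 82, 57^(82/41) = 57^2 ≡ 12 (mod 83). None of these is 1, so 57 has order 82 = φ(83), so it is a primitive root mod 83.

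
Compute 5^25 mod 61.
Using repeated squaring. 25 = 16 + 8 + 1 (binary 11001). Repeated squaring mod 61: 5^1 ≡ 5; 5^2 ≡ 5² = 25 ≡ 25; 5^4 ≡ 25² = 625 ≡ 15; 5^8 ≡ 15² = 225 ≡ 42; 5^16 ≡ 42² = 1764 ≡ 56. Multiply: 5^25 = 5^16 × 5^8 × 5^1 ≡ 56 × 42 × 5 (mod 61): 56 × 42 = 2352 ≡ 34; 34 × 5 = 170 ≡ 48. So 5^25 ≡ 48 (mod 61).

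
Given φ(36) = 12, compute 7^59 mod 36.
By Euler: 7^{12} ≡ 1 (mod 36) since gcd(7, 36) = 1. 59 = 4×12 + 11. So 7^{59} ≡ 7^{11} ≡ 31 (mod 36)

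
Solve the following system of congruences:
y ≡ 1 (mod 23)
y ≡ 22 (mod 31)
208

Using the Chinese Remainder Theorem:
M = product of moduli = 713
For equation 1: M_1 = 31, 31 ≡ 8 (mod 23), inverse of 31 mod 23 is 3 (check: 8 × 3 = 24 ≡ 1 (mod 23))
For equation 2: M_2 = 23, 23 ≡ 23 (mod 31), inverse of 23 mod 31 is 27 (check: 23 × 27 = 621 ≡ 1 (mod 31))
Combine: y ≡ Σ r_i×M_i×(M_i⁻¹ mod m_i) = 1×31×3 + 22×23×27 = 93 + 13662 = 13755
13755 mod 713 = 208
y ≡ 208 (mod 713)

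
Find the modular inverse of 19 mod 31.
19^(-1) ≡ 18 (mod 31). Verification: 19 × 18 = 342 ≡ 1 (mod 31)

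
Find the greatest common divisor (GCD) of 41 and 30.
1

Using the Euclidean algorithm:
41 = 1 × 30 + 11
30 = 2 × 11 + 8
11 = 1 × 8 + 3
8 = 2 × 3 + 2
3 = 1 × 2 + 1
2 = 2 × 1 + 0

GCD(41, 30) = 1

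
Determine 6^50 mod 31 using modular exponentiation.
Using Fermat: 6^{30} ≡ 1 (mod 31). 50 ≡ 20 (mod 30). So 6^{50} ≡ 6^{20} ≡ 5 (mod 31)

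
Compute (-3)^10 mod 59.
(-3) ≡ 56 (mod 59). 10 = 8 + 2 (binary 1010). Repeated squaring mod 59: 56^1 ≡ 56; 56^2 ≡ 56² = 3136 ≡ 9; 56^4 ≡ 9² = 81 ≡ 22; 56^8 ≡ 22² = 484 ≡ 12. Multiply: (-3)^10 ≡ 56^8 × 56^2 ≡ 12 × 9 (mod 59): 12 × 9 = 108 ≡ 49. So (-3)^10 ≡ 49 (mod 59).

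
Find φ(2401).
2058

Prime factorization: 2401 = 7^4
Using the formula φ(n) = n × Π(1 - 1/p) for each prime factor p:
φ(2401) = 2401 × (1 - 1/7)
φ(2401) = 2058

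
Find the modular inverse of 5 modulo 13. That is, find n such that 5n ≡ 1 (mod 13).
8

Using Extended Euclidean Algorithm:
gcd(5, 13) = 1
Bezout coefficients: 5 × -5 + 13 × 2 = 1
So 5 × -5 ≡ 1 (mod 13)
The inverse is -5 mod 13 = 8
Verification: 5 × 8 = 40 = 3 × 13 + 1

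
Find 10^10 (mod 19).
10 = 8 + 2 (binary 1010). Repeated squaring mod 19: 10^1 ≡ 10; 10^2 ≡ 10² = 100 ≡ 5; 10^4 ≡ 5² = 25 ≡ 6; 10^8 ≡ 6² = 36 ≡ 17. Multiply: 10^10 = 10^8 × 10^2 ≡ 17 × 5 (mod 19): 17 × 5 = 85 ≡ 9. So 10^10 ≡ 9 (mod 19).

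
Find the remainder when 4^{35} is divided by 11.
By Fermat: 4^{10} ≡ 1 (mod 11). 35 = 3×10 + 5. So 4^{35} ≡ 4^{5} ≡ 1 (mod 11)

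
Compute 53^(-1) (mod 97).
11

Using Extended Euclidean Algorithm:
gcd(53, 97) = 1
Bezout coefficients: 53 × 11 + 97 × -6 = 1
So 53 × 11 ≡ 1 (mod 97)
The inverse is 11 mod 97 = 11
Verification: 53 × 11 = 583 = 6 × 97 + 1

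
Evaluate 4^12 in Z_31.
Using repeated squaring. 12 = 8 + 4 (binary 1100). Repeated squaring mod 31: 4^1 ≡ 4; 4^2 ≡ 4² = 16 ≡ 16; 4^4 ≡ 16² = 256 ≡ 8; 4^8 ≡ 8² = 64 ≡ 2. Multiply: 4^12 = 4^8 × 4^4 ≡ 2 × 8 (mod 31): 2 × 8 = 16 ≡ 16. So 4^12 ≡ 16 (mod 31).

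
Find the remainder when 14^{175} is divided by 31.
By Fermat: 14^{30} ≡ 1 (mod 31). 175 = 5×30 + 25. So 14^{175} ≡ 14^{25} ≡ 25 (mod 31)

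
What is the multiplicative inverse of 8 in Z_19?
8^(-1) ≡ 12 (mod 19). Verification: 8 × 12 = 96 ≡ 1 (mod 19)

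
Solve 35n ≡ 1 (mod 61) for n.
35^(-1) ≡ 7 (mod 61). Verification: 35 × 7 = 245 ≡ 1 (mod 61)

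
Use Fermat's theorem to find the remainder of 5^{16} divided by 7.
2

By Fermat's Little Theorem, a^(p-1) ≡ 1 (mod p) for prime p and gcd(a, p) = 1
Here p = 7, so 5^6 ≡ 1 (mod 7)
We can reduce the exponent: 16 mod 6 = 4
So 5^16 ≡ 5^4 (mod 7)
Computing: 5^4 mod 7 = 2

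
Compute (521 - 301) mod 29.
17

(521 - 301) = 220
220 mod 29 = 17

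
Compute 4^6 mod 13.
6 = 4 + 2 (binary 110). Repeated squaring mod 13: 4^1 ≡ 4; 4^2 ≡ 4² = 16 ≡ 3; 4^4 ≡ 3² = 9 ≡ 9. Multiply: 4^6 = 4^4 × 4^2 ≡ 9 × 3 (mod 13): 9 × 3 = 27 ≡ 1. So 4^6 ≡ 1 (mod 13).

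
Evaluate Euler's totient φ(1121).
1044

Prime factorization: 1121 = 19 × 59
Using the formula φ(n) = n × Π(1 - 1/p) for each prime factor p:
φ(1121) = 1121 × (1 - 1/19) × (1 - 1/59)
φ(1121) = 1044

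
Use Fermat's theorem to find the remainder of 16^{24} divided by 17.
1

By Fermat's Little Theorem, a^(p-1) ≡ 1 (mod p) for prime p and gcd(a, p) = 1
Here p = 17, so 16^16 ≡ 1 (mod 17)
We can reduce the exponent: 24 mod 16 = 8
So 16^24 ≡ 16^8 (mod 17)
Computing: 16^8 mod 17 = 1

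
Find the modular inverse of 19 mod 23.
19^(-1) ≡ 17 (mod 23). Verification: 19 × 17 = 323 ≡ 1 (mod 23)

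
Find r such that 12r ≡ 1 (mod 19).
12^(-1) ≡ 8 (mod 19). Verification: 12 × 8 = 96 ≡ 1 (mod 19)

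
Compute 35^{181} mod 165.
35

Using successive squaring:
Binary expansion of 181: 10110101
Powers of 35 mod 165 (each is the square of the previous):
  35^1 ≡ 35 (mod 165)
  35^2 ≡ 35² = 1225 ≡ 70 (mod 165)
  35^4 ≡ 70² = 4900 ≡ 115 (mod 165)
  35^8 ≡ 115² = 13225 ≡ 25 (mod 165)
  35^16 ≡ 25² = 625 ≡ 130 (mod 165)
  35^32 ≡ 130² = 16900 ≡ 70 (mod 165)
  35^64 ≡ 70² = 4900 ≡ 115 (mod 165)
  35^128 ≡ 115² = 13225 ≡ 25 (mod 165)
181 = 128 + 32 + 16 + 4 + 1, so 35^181 = 35^128 × 35^32 × 35^16 × 35^4 × 35^1 ≡ 25 × 70 × 130 × 115 × 35 (mod 165)
Multiplying step by step:
  25 × 70 = 1750 ≡ 100 (mod 165)
  100 × 130 = 13000 ≡ 130 (mod 165)
  130 × 115 = 14950 ≡ 100 (mod 165)
  100 × 35 = 3500 ≡ 35 (mod 165)
Result: 35^181 ≡ 35 (mod 165)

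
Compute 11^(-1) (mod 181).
11^(-1) ≡ 33 (mod 181). Verification: 11 × 33 = 363 ≡ 1 (mod 181)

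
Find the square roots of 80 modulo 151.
The square roots of 80 mod 151 are 69 and 82. Verify: 69² = 4761 ≡ 80 (mod 151)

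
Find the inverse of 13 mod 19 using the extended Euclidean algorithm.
Extended GCD: 13(3) + 19(-2) = 1. So 13^(-1) ≡ 3 ≡ 3 (mod 19). Verify: 13 × 3 = 39 ≡ 1 (mod 19)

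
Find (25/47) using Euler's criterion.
(25/47) = 25^{23} mod 47 = 1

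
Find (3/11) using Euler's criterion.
(3/11) = 3^{5} mod 11 = 1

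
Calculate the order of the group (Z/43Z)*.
42

Prime factorization: 43 = 43
Using the formula φ(n) = n × Π(1 - 1/p) for each prime factor p:
φ(43) = 43 × (1 - 1/43)
φ(43) = 42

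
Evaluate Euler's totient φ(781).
700

Prime factorization: 781 = 11 × 71
Using the formula φ(n) = n × Π(1 - 1/p) for each prime factor p:
φ(781) = 781 × (1 - 1/11) × (1 - 1/71)
φ(781) = 700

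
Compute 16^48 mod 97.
Using repeated squaring. 48 = 32 + 16 (binary 110000). Repeated squaring mod 97: 16^1 ≡ 16; 16^2 ≡ 16² = 256 ≡ 62; 16^4 ≡ 62² = 3844 ≡ 61; 16^8 ≡ 61² = 3721 ≡ 35; 16^16 ≡ 35² = 1225 ≡ 61; 16^32 ≡ 61² = 3721 ≡ 35. Multiply: 16^48 = 16^32 × 16^16 ≡ 35 × 61 (mod 97): 35 × 61 = 2135 ≡ 1. So 16^48 ≡ 1 (mod 97).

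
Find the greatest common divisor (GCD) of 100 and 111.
1

Using the Euclidean algorithm:
100 = 0 × 111 + 100
111 = 1 × 100 + 11
100 = 9 × 11 + 1
11 = 11 × 1 + 0

GCD(100, 111) = 1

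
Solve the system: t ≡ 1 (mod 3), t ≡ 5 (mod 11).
M = 3 × 11 = 33. M₁ = 11, y₁ ≡ 2 (mod 3). M₂ = 3, y₂ ≡ 4 (mod 11). t = 1×11×2 + 5×3×4 ≡ 16 (mod 33)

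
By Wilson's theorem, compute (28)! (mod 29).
By Wilson's theorem, (28)! ≡ -1 ≡ 28 (mod 29)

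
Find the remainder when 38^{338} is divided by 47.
By Fermat: 38^{46} ≡ 1 (mod 47). 338 = 7×46 + 16. So 38^{338} ≡ 38^{16} ≡ 37 (mod 47)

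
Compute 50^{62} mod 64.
0

Using successive squaring:
Binary expansion of 62: 111110
Powers of 50 mod 64 (each is the square of the previous):
  50^1 ≡ 50 (mod 64)
  50^2 ≡ 50² = 2500 ≡ 4 (mod 64)
  50^4 ≡ 4² = 16 ≡ 16 (mod 64)
  50^8 ≡ 16² = 256 ≡ 0 (mod 64)
  50^16 ≡ 0² = 0 ≡ 0 (mod 64)
  50^32 ≡ 0² = 0 ≡ 0 (mod 64)
62 = 32 + 16 + 8 + 4 + 2, so 50^62 = 50^32 × 50^16 × 50^8 × 50^4 × 50^2 ≡ 0 × 0 × 0 × 16 × 4 (mod 64)
Multiplying step by step:
  0 × 0 = 0 ≡ 0 (mod 64)
  0 × 0 = 0 ≡ 0 (mod 64)
  0 × 16 = 0 ≡ 0 (mod 64)
  0 × 4 = 0 ≡ 0 (mod 64)
Result: 50^62 ≡ 0 (mod 64)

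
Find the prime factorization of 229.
229

Divide by primes starting from smallest:
229 ÷ 229 = 1

229 = 229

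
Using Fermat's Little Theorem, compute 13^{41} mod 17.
13

By Fermat's Little Theorem, a^(p-1) ≡ 1 (mod p) for prime p and gcd(a, p) = 1
Here p = 17, so 13^16 ≡ 1 (mod 17)
We can reduce the exponent: 41 mod 16 = 9
So 13^41 ≡ 13^9 (mod 17)
Computing: 13^9 mod 17 = 13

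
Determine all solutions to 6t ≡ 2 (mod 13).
9

Since gcd(6, 13) = 1 divides 2, a solution exists.
Multiply both sides by the inverse of 6 mod 13:
  6^(-1) mod 13 = 11
  x ≡ 11 × 2 ≡ 22 ≡ 9 (mod 13)
Verification: 6 × 9 = 54 = 4 × 13 + 2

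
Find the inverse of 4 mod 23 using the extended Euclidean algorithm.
Extended GCD: 4(6) + 23(-1) = 1. So 4^(-1) ≡ 6 ≡ 6 (mod 23). Verify: 4 × 6 = 24 ≡ 1 (mod 23)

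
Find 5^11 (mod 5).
Using repeated squaring. 5 ≡ 0 (mod 5). 11 = 8 + 2 + 1 (binary 1011). Repeated squaring mod 5: 0^1 ≡ 0; 0^2 ≡ 0² = 0 ≡ 0; 0^4 ≡ 0² = 0 ≡ 0; 0^8 ≡ 0² = 0 ≡ 0. Multiply: 5^11 ≡ 0^8 × 0^2 × 0^1 ≡ 0 × 0 × 0 (mod 5): 0 × 0 = 0 ≡ 0; 0 × 0 = 0 ≡ 0. So 5^11 ≡ 0 (mod 5).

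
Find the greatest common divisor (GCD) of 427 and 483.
7

Using the Euclidean algorithm:
427 = 0 × 483 + 427
483 = 1 × 427 + 56
427 = 7 × 56 + 35
56 = 1 × 35 + 21
35 = 1 × 21 + 14
21 = 1 × 14 + 7
14 = 2 × 7 + 0

GCD(427, 483) = 7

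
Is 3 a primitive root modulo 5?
p - 1 = 4 has prime divisors 2. Check 3^(4/q) mod 5 for each: 3^(4/2) = 3^2 ≡ 4 (mod 5). None of these is 1, so 3 has order 4 = φ(5), so it is a primitive root mod 5.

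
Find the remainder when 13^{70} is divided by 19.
By Fermat: 13^{18} ≡ 1 (mod 19). 70 = 3×18 + 16. So 13^{70} ≡ 13^{16} ≡ 9 (mod 19)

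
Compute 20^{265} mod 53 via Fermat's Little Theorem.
19

By Fermat's Little Theorem, a^(p-1) ≡ 1 (mod p) for prime p and gcd(a, p) = 1
Here p = 53, so 20^52 ≡ 1 (mod 53)
We can reduce the exponent: 265 mod 52 = 5
So 20^265 ≡ 20^5 (mod 53)
Computing: 20^5 mod 53 = 19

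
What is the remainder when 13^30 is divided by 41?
Using repeated squaring. 30 = 16 + 8 + 4 + 2 (binary 11110). Repeated squaring mod 41: 13^1 ≡ 13; 13^2 ≡ 13² = 169 ≡ 5; 13^4 ≡ 5² = 25 ≡ 25; 13^8 ≡ 25² = 625 ≡ 10; 13^16 ≡ 10² = 100 ≡ 18. Multiply: 13^30 = 13^16 × 13^8 × 13^4 × 13^2 ≡ 18 × 10 × 25 × 5 (mod 41): 18 × 10 = 180 ≡ 16; 16 × 25 = 400 ≡ 31; 31 × 5 = 155 ≡ 32. So 13^30 ≡ 32 (mod 41).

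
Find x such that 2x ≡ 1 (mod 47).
2^(-1) ≡ 24 (mod 47). Verification: 2 × 24 = 48 ≡ 1 (mod 47)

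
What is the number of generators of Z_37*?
Number of primitive roots mod 37 = φ(36) = 12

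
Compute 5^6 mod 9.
6 = 4 + 2 (binary 110). Repeated squaring mod 9: 5^1 ≡ 5; 5^2 ≡ 5² = 25 ≡ 7; 5^4 ≡ 7² = 49 ≡ 4. Multiply: 5^6 = 5^4 × 5^2 ≡ 4 × 7 (mod 9): 4 × 7 = 28 ≡ 1. So 5^6 ≡ 1 (mod 9).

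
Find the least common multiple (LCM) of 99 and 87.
2871

First find GCD(99, 87) using the Euclidean algorithm:
99 = 1 × 87 + 12
87 = 7 × 12 + 3
12 = 4 × 3 + 0
GCD(99, 87) = 3

LCM formula: LCM(a, b) = (a × b) / GCD(a, b)
LCM(99, 87) = (99 × 87) / 3
LCM(99, 87) = 8613 / 3
LCM(99, 87) = 2871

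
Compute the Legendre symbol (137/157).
(137/157) = 137^{78} mod 157 = -1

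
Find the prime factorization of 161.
7 × 23

Divide by primes starting from smallest:
161 ÷ 7 = 23
23 ÷ 23 = 1

161 = 7 × 23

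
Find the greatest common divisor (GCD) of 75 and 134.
1

Using the Euclidean algorithm:
75 = 0 × 134 + 75
134 = 1 × 75 + 59
75 = 1 × 59 + 16
59 = 3 × 16 + 11
16 = 1 × 11 + 5
11 = 2 × 5 + 1
5 = 5 × 1 + 0

GCD(75, 134) = 1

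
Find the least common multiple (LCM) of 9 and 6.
18

First find GCD(9, 6) using the Euclidean algorithm:
9 = 1 × 6 + 3
6 = 2 × 3 + 0
GCD(9, 6) = 3

LCM formula: LCM(a, b) = (a × b) / GCD(a, b)
LCM(9, 6) = (9 × 6) / 3
LCM(9, 6) = 54 / 3
LCM(9, 6) = 18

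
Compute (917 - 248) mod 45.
39

(917 - 248) = 669
669 mod 45 = 39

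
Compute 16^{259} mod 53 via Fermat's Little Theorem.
10

By Fermat's Little Theorem, a^(p-1) ≡ 1 (mod p) for prime p and gcd(a, p) = 1
Here p = 53, so 16^52 ≡ 1 (mod 53)
We can reduce the exponent: 259 mod 52 = 51
So 16^259 ≡ 16^51 (mod 53)
Computing: 16^51 mod 53 = 10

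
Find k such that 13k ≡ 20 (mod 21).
8

Since gcd(13, 21) = 1 divides 20, a solution exists.
Multiply both sides by the inverse of 13 mod 21:
  13^(-1) mod 21 = 13
  x ≡ 13 × 20 ≡ 260 ≡ 8 (mod 21)
Verification: 13 × 8 = 104 = 4 × 21 + 20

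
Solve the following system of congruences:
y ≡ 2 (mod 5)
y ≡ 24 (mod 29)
82

Using the Chinese Remainder Theorem:
M = product of moduli = 145
For equation 1: M_1 = 29, 29 ≡ 4 (mod 5), inverse of 29 mod 5 is 4 (check: 4 × 4 = 16 ≡ 1 (mod 5))
For equation 2: M_2 = 5, 5 ≡ 5 (mod 29), inverse of 5 mod 29 is 6 (check: 5 × 6 = 30 ≡ 1 (mod 29))
Combine: y ≡ Σ r_i×M_i×(M_i⁻¹ mod m_i) = 2×29×4 + 24×5×6 = 232 + 720 = 952
952 mod 145 = 82
y ≡ 82 (mod 145)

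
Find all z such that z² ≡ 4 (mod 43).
The square roots of 4 mod 43 are 41 and 2. Verify: 41² = 1681 ≡ 4 (mod 43)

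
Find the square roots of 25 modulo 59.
The square roots of 25 mod 59 are 5 and 54. Verify: 5² = 25 ≡ 25 (mod 59)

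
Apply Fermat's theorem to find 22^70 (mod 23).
By Fermat: 22^{22} ≡ 1 (mod 23). 70 = 3×22 + 4. So 22^{70} ≡ 22^{4} ≡ 1 (mod 23)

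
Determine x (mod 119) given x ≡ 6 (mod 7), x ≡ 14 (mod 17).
48

Using the Chinese Remainder Theorem:
M = product of moduli = 119
For equation 1: M_1 = 17, 17 ≡ 3 (mod 7), inverse of 17 mod 7 is 5 (check: 3 × 5 = 15 ≡ 1 (mod 7))
For equation 2: M_2 = 7, 7 ≡ 7 (mod 17), inverse of 7 mod 17 is 5 (check: 7 × 5 = 35 ≡ 1 (mod 17))
Combine: x ≡ Σ r_i×M_i×(M_i⁻¹ mod m_i) = 6×17×5 + 14×7×5 = 510 + 490 = 1000
1000 mod 119 = 48
x ≡ 48 (mod 119)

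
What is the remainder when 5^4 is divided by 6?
4 = 4 (binary 100). Repeated squaring mod 6: 5^1 ≡ 5; 5^2 ≡ 5² = 25 ≡ 1; 5^4 ≡ 1² = 1 ≡ 1. So 5^4 ≡ 1 (mod 6).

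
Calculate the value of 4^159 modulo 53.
Using Fermat: 4^{52} ≡ 1 (mod 53). 159 ≡ 3 (mod 52). So 4^{159} ≡ 4^{3} ≡ 11 (mod 53)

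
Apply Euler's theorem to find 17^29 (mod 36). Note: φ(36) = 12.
By Euler: 17^{12} ≡ 1 (mod 36) since gcd(17, 36) = 1. 29 = 2×12 + 5. So 17^{29} ≡ 17^{5} ≡ 17 (mod 36)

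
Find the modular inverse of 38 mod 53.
38^(-1) ≡ 7 (mod 53). Verification: 38 × 7 = 266 ≡ 1 (mod 53)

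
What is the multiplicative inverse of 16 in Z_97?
91

Using Extended Euclidean Algorithm:
gcd(16, 97) = 1
Bezout coefficients: 16 × -6 + 97 × 1 = 1
So 16 × -6 ≡ 1 (mod 97)
The inverse is -6 mod 97 = 91
Verification: 16 × 91 = 1456 = 15 × 97 + 1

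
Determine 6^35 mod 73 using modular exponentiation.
Using repeated squaring. 35 = 32 + 2 + 1 (binary 100011). Repeated squaring mod 73: 6^1 ≡ 6; 6^2 ≡ 6² = 36 ≡ 36; 6^4 ≡ 36² = 1296 ≡ 55; 6^8 ≡ 55² = 3025 ≡ 32; 6^16 ≡ 32² = 1024 ≡ 2; 6^32 ≡ 2² = 4 ≡ 4. Multiply: 6^35 = 6^32 × 6^2 × 6^1 ≡ 4 × 36 × 6 (mod 73): 4 × 36 = 144 ≡ 71; 71 × 6 = 426 ≡ 61. So 6^35 ≡ 61 (mod 73).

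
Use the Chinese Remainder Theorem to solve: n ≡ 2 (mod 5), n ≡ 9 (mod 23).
M = 5 × 23 = 115. M₁ = 23, y₁ ≡ 2 (mod 5). M₂ = 5, y₂ ≡ 14 (mod 23). n = 2×23×2 + 9×5×14 ≡ 32 (mod 115)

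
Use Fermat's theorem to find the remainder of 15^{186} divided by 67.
9

By Fermat's Little Theorem, a^(p-1) ≡ 1 (mod p) for prime p and gcd(a, p) = 1
Here p = 67, so 15^66 ≡ 1 (mod 67)
We can reduce the exponent: 186 mod 66 = 54
So 15^186 ≡ 15^54 (mod 67)
Computing: 15^54 mod 67 = 9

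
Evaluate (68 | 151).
(68/151) = 68^{75} mod 151 = 1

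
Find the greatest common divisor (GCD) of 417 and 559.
1

Using the Euclidean algorithm:
417 = 0 × 559 + 417
559 = 1 × 417 + 142
417 = 2 × 142 + 133
142 = 1 × 133 + 9
133 = 14 × 9 + 7
9 = 1 × 7 + 2
7 = 3 × 2 + 1
2 = 2 × 1 + 0

GCD(417, 559) = 1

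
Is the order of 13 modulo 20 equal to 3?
No, the actual order is 4, not 3.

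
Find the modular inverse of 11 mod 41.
11^(-1) ≡ 15 (mod 41). Verification: 11 × 15 = 165 ≡ 1 (mod 41)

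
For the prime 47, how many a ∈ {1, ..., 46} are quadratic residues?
For prime 47, there are (p-1)/2 = (47-1)/2 = 23 quadratic residues (excluding 0).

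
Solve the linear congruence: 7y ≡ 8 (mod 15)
14

Since gcd(7, 15) = 1 divides 8, a solution exists.
Multiply both sides by the inverse of 7 mod 15:
  7^(-1) mod 15 = 13
  x ≡ 13 × 8 ≡ 104 ≡ 14 (mod 15)
Verification: 7 × 14 = 98 = 6 × 15 + 8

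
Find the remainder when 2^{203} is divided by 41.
By Fermat: 2^{40} ≡ 1 (mod 41). 203 = 5×40 + 3. So 2^{203} ≡ 2^{3} ≡ 8 (mod 41)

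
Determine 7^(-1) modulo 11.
7^(-1) ≡ 8 (mod 11). Verification: 7 × 8 = 56 ≡ 1 (mod 11)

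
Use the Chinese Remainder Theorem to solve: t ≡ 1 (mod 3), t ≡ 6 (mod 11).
M = 3 × 11 = 33. M₁ = 11, y₁ ≡ 2 (mod 3). M₂ = 3, y₂ ≡ 4 (mod 11). t = 1×11×2 + 6×3×4 ≡ 28 (mod 33)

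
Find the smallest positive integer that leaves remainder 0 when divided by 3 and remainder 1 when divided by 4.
M = 3 × 4 = 12. M₁ = 4, y₁ ≡ 1 (mod 3). M₂ = 3, y₂ ≡ 3 (mod 4). t = 0×4×1 + 1×3×3 ≡ 9 (mod 12). The smallest positive such number is 9.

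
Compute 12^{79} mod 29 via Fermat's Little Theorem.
17

By Fermat's Little Theorem, a^(p-1) ≡ 1 (mod p) for prime p and gcd(a, p) = 1
Here p = 29, so 12^28 ≡ 1 (mod 29)
We can reduce the exponent: 79 mod 28 = 23
So 12^79 ≡ 12^23 (mod 29)
Computing: 12^23 mod 29 = 17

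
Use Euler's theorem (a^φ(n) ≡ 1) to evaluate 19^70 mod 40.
By Euler: 19^{16} ≡ 1 (mod 40) since gcd(19, 40) = 1. 70 = 4×16 + 6. So 19^{70} ≡ 19^{6} ≡ 1 (mod 40)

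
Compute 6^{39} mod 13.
8

Using successive squaring:
Binary expansion of 39: 100111
Powers of 6 mod 13 (each is the square of the previous):
  6^1 ≡ 6 (mod 13)
  6^2 ≡ 6² = 36 ≡ 10 (mod 13)
  6^4 ≡ 10² = 100 ≡ 9 (mod 13)
  6^8 ≡ 9² = 81 ≡ 3 (mod 13)
  6^16 ≡ 3² = 9 ≡ 9 (mod 13)
  6^32 ≡ 9² = 81 ≡ 3 (mod 13)
39 = 32 + 4 + 2 + 1, so 6^39 = 6^32 × 6^4 × 6^2 × 6^1 ≡ 3 × 9 × 10 × 6 (mod 13)
Multiplying step by step:
  3 × 9 = 27 ≡ 1 (mod 13)
  1 × 10 = 10 ≡ 10 (mod 13)
  10 × 6 = 60 ≡ 8 (mod 13)
Result: 6^39 ≡ 8 (mod 13)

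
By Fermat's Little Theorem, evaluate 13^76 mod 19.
By Fermat: 13^{18} ≡ 1 (mod 19). 76 = 4×18 + 4. So 13^{76} ≡ 13^{4} ≡ 4 (mod 19)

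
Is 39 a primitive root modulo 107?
No

To verify, check if 39^(106/q) ≢ 1 (mod 107) for each prime divisor q of 106
Divisors of 106 = 106: [1, 2, 53, 106]
  39^(106/2) = 39^53 ≡ 1 (mod 107)
  39^(106/53) = 39^2 ≡ 23 (mod 107)
Conclusion: 39 is not a primitive root modulo 107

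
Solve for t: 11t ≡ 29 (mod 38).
13

Since gcd(11, 38) = 1 divides 29, a solution exists.
Multiply both sides by the inverse of 11 mod 38:
  11^(-1) mod 38 = 7
  x ≡ 7 × 29 ≡ 203 ≡ 13 (mod 38)
Verification: 11 × 13 = 143 = 3 × 38 + 29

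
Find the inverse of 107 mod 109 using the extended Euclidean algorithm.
Extended GCD: 107(54) + 109(-53) = 1. So 107^(-1) ≡ 54 ≡ 54 (mod 109). Verify: 107 × 54 = 5778 ≡ 1 (mod 109)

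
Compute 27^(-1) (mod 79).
41

Using Extended Euclidean Algorithm:
gcd(27, 79) = 1
Bezout coefficients: 27 × -38 + 79 × 13 = 1
So 27 × -38 ≡ 1 (mod 79)
The inverse is -38 mod 79 = 41
Verification: 27 × 41 = 1107 = 14 × 79 + 1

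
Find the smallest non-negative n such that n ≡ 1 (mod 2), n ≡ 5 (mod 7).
5

Using the Chinese Remainder Theorem:
M = product of moduli = 14
For equation 1: M_1 = 7, 7 ≡ 1 (mod 2), inverse of 7 mod 2 is 1 (check: 1 × 1 = 1 ≡ 1 (mod 2))
For equation 2: M_2 = 2, 2 ≡ 2 (mod 7), inverse of 2 mod 7 is 4 (check: 2 × 4 = 8 ≡ 1 (mod 7))
Combine: n ≡ Σ r_i×M_i×(M_i⁻¹ mod m_i) = 1×7×1 + 5×2×4 = 7 + 40 = 47
47 mod 14 = 5
n ≡ 5 (mod 14)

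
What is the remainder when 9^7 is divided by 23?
7 = 4 + 2 + 1 (binary 111). Repeated squaring mod 23: 9^1 ≡ 9; 9^2 ≡ 9² = 81 ≡ 12; 9^4 ≡ 12² = 144 ≡ 6. Multiply: 9^7 = 9^4 × 9^2 × 9^1 ≡ 6 × 12 × 9 (mod 23): 6 × 12 = 72 ≡ 3; 3 × 9 = 27 ≡ 4. So 9^7 ≡ 4 (mod 23).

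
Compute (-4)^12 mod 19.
Using repeated squaring. (-4) ≡ 15 (mod 19). 12 = 8 + 4 (binary 1100). Repeated squaring mod 19: 15^1 ≡ 15; 15^2 ≡ 15² = 225 ≡ 16; 15^4 ≡ 16² = 256 ≡ 9; 15^8 ≡ 9² = 81 ≡ 5. Multiply: (-4)^12 ≡ 15^8 × 15^4 ≡ 5 × 9 (mod 19): 5 × 9 = 45 ≡ 7. So (-4)^12 ≡ 7 (mod 19).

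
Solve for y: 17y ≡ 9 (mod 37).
31

Since gcd(17, 37) = 1 divides 9, a solution exists.
Multiply both sides by the inverse of 17 mod 37:
  17^(-1) mod 37 = 24
  x ≡ 24 × 9 ≡ 216 ≡ 31 (mod 37)
Verification: 17 × 31 = 527 = 14 × 37 + 9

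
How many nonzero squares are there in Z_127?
For prime 127, there are (p-1)/2 = (127-1)/2 = 63 quadratic residues (excluding 0).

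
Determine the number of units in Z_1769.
1680

Prime factorization: 1769 = 29 × 61
Using the formula φ(n) = n × Π(1 - 1/p) for each prime factor p:
φ(1769) = 1769 × (1 - 1/29) × (1 - 1/61)
φ(1769) = 1680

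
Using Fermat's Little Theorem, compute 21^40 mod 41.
By Fermat's Little Theorem, 21^{40} ≡ 1 (mod 41) since 41 is prime and gcd(21, 41) = 1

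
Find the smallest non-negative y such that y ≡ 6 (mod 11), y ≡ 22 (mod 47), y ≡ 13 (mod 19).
8905

Using the Chinese Remainder Theorem:
M = product of moduli = 9823
For equation 1: M_1 = 893, 893 ≡ 2 (mod 11), inverse of 893 mod 11 is 6 (check: 2 × 6 = 12 ≡ 1 (mod 11))
For equation 2: M_2 = 209, 209 ≡ 21 (mod 47), inverse of 209 mod 47 is 9 (check: 21 × 9 = 189 ≡ 1 (mod 47))
For equation 3: M_3 = 517, 517 ≡ 4 (mod 19), inverse of 517 mod 19 is 5 (check: 4 × 5 = 20 ≡ 1 (mod 19))
Combine: y ≡ Σ r_i×M_i×(M_i⁻¹ mod m_i) = 6×893×6 + 22×209×9 + 13×517×5 = 32148 + 41382 + 33605 = 107135
107135 mod 9823 = 8905
y ≡ 8905 (mod 9823)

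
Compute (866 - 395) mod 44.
31

(866 - 395) = 471
471 mod 44 = 31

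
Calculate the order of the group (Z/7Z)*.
6

Prime factorization: 7 = 7
Using the formula φ(n) = n × Π(1 - 1/p) for each prime factor p:
φ(7) = 7 × (1 - 1/7)
φ(7) = 6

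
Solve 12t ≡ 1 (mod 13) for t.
12

Using Extended Euclidean Algorithm:
gcd(12, 13) = 1
Bezout coefficients: 12 × -1 + 13 × 1 = 1
So 12 × -1 ≡ 1 (mod 13)
The inverse is -1 mod 13 = 12
Verification: 12 × 12 = 144 = 11 × 13 + 1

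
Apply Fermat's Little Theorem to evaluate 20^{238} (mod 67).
26

By Fermat's Little Theorem, a^(p-1) ≡ 1 (mod p) for prime p and gcd(a, p) = 1
Here p = 67, so 20^66 ≡ 1 (mod 67)
We can reduce the exponent: 238 mod 66 = 40
So 20^238 ≡ 20^40 (mod 67)
Computing: 20^40 mod 67 = 26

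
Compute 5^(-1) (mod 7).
3

Using Extended Euclidean Algorithm:
gcd(5, 7) = 1
Bezout coefficients: 5 × 3 + 7 × -2 = 1
So 5 × 3 ≡ 1 (mod 7)
The inverse is 3 mod 7 = 3
Verification: 5 × 3 = 15 = 2 × 7 + 1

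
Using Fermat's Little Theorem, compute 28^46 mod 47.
By Fermat's Little Theorem, 28^{46} ≡ 1 (mod 47) since 47 is prime and gcd(28, 47) = 1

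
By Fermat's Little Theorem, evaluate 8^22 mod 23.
By Fermat's Little Theorem, 8^{22} ≡ 1 (mod 23) since 23 is prime and gcd(8, 23) = 1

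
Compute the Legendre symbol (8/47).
(8/47) = 8^{23} mod 47 = 1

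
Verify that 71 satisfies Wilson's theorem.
(70)! mod 71 = 70. Since this equals -1 (mod 71), Wilson confirms 71 is prime.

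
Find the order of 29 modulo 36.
Powers of 29 mod 36: 29^1≡29, 29^2≡13, 29^3≡17, 29^4≡25, 29^5≡5, 29^6≡1. Order = 6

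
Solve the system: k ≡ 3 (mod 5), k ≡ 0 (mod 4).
M = 5 × 4 = 20. M₁ = 4, y₁ ≡ 4 (mod 5). M₂ = 5, y₂ ≡ 1 (mod 4). k = 3×4×4 + 0×5×1 ≡ 8 (mod 20)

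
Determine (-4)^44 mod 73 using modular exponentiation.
Using repeated squaring. (-4) ≡ 69 (mod 73). 44 = 32 + 8 + 4 (binary 101100). Repeated squaring mod 73: 69^1 ≡ 69; 69^2 ≡ 69² = 4761 ≡ 16; 69^4 ≡ 16² = 256 ≡ 37; 69^8 ≡ 37² = 1369 ≡ 55; 69^16 ≡ 55² = 3025 ≡ 32; 69^32 ≡ 32² = 1024 ≡ 2. Multiply: (-4)^44 ≡ 69^32 × 69^8 × 69^4 ≡ 2 × 55 × 37 (mod 73): 2 × 55 = 110 ≡ 37; 37 × 37 = 1369 ≡ 55. So (-4)^44 ≡ 55 (mod 73).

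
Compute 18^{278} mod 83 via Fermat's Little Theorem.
38

By Fermat's Little Theorem, a^(p-1) ≡ 1 (mod p) for prime p and gcd(a, p) = 1
Here p = 83, so 18^82 ≡ 1 (mod 83)
We can reduce the exponent: 278 mod 82 = 32
So 18^278 ≡ 18^32 (mod 83)
Computing: 18^32 mod 83 = 38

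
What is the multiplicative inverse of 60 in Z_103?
91

Using Extended Euclidean Algorithm:
gcd(60, 103) = 1
Bezout coefficients: 60 × -12 + 103 × 7 = 1
So 60 × -12 ≡ 1 (mod 103)
The inverse is -12 mod 103 = 91
Verification: 60 × 91 = 5460 = 53 × 103 + 1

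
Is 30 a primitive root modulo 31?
No

To verify, check if 30^(30/q) ≢ 1 (mod 31) for each prime divisor q of 30
Divisors of 30 = 30: [1, 2, 3, 5, 6, 10, 15, 30]
  30^(30/2) = 30^15 ≡ 30 (mod 31)
  30^(30/3) = 30^10 ≡ 1 (mod 31)
  30^(30/5) = 30^6 ≡ 1 (mod 31)
Conclusion: 30 is not a primitive root modulo 31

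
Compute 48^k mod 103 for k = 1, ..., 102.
g^1, g^2, ..., g^{102} mod 103: {48, 38, 73, 2, 96, 76, 43, 4, 89, 49, 86, 8, 75, 98, 69, 16, 47, 93, 35, 32, 94, 83, 70, 64, 85, 63, 37, 25, 67, 23, 74, 50, 31, 46, 45, 100, 62, 92, 90, 97, 21, 81, 77, 91, 42, 59, 51, 79, 84, 15, 102, 55, 65, 30, 101, 7, 27, 60, 99, 14, 54, 17, 95, 28, 5, 34, 87, 56, 10, 68, 71, 9, 20, 33, 39, 18, 40, 66, 78, 36, 80, 29, 53, 72, 57, 58, 3, 41, 11, 13, 6, 82, 22, 26, 12, 61, 44, 52, 24, 19, 88, 1}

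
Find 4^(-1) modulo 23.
6

Using Extended Euclidean Algorithm:
gcd(4, 23) = 1
Bezout coefficients: 4 × 6 + 23 × -1 = 1
So 4 × 6 ≡ 1 (mod 23)
The inverse is 6 mod 23 = 6
Verification: 4 × 6 = 24 = 1 × 23 + 1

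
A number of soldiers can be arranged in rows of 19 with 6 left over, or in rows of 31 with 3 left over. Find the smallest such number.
M = 19 × 31 = 589. M₁ = 31, y₁ ≡ 8 (mod 19). M₂ = 19, y₂ ≡ 18 (mod 31). t = 6×31×8 + 3×19×18 ≡ 158 (mod 589). The smallest positive such number is 158.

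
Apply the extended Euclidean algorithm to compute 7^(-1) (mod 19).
Extended GCD: 7(-8) + 19(3) = 1. So 7^(-1) ≡ 11 ≡ 11 (mod 19). Verify: 7 × 11 = 77 ≡ 1 (mod 19)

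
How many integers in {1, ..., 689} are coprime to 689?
624

Prime factorization: 689 = 13 × 53
Using the formula φ(n) = n × Π(1 - 1/p) for each prime factor p:
φ(689) = 689 × (1 - 1/13) × (1 - 1/53)
φ(689) = 624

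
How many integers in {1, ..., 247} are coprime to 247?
216

Prime factorization: 247 = 13 × 19
Using the formula φ(n) = n × Π(1 - 1/p) for each prime factor p:
φ(247) = 247 × (1 - 1/13) × (1 - 1/19)
φ(247) = 216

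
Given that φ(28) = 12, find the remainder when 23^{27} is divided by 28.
By Euler: 23^{12} ≡ 1 (mod 28) since gcd(23, 28) = 1. 27 = 2×12 + 3. So 23^{27} ≡ 23^{3} ≡ 15 (mod 28)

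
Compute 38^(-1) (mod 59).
14

Using Extended Euclidean Algorithm:
gcd(38, 59) = 1
Bezout coefficients: 38 × 14 + 59 × -9 = 1
So 38 × 14 ≡ 1 (mod 59)
The inverse is 14 mod 59 = 14
Verification: 38 × 14 = 532 = 9 × 59 + 1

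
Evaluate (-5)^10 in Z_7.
(-5) ≡ 2 (mod 7). 10 = 8 + 2 (binary 1010). Repeated squaring mod 7: 2^1 ≡ 2; 2^2 ≡ 2² = 4 ≡ 4; 2^4 ≡ 4² = 16 ≡ 2; 2^8 ≡ 2² = 4 ≡ 4. Multiply: (-5)^10 ≡ 2^8 × 2^2 ≡ 4 × 4 (mod 7): 4 × 4 = 16 ≡ 2. So (-5)^10 ≡ 2 (mod 7).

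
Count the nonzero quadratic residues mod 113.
For prime 113, there are (p-1)/2 = (113-1)/2 = 56 quadratic residues (excluding 0).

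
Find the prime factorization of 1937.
13 × 149

Divide by primes starting from smallest:
1937 ÷ 13 = 149
149 ÷ 149 = 1

1937 = 13 × 149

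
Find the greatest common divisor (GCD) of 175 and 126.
7

Using the Euclidean algorithm:
175 = 1 × 126 + 49
126 = 2 × 49 + 28
49 = 1 × 28 + 21
28 = 1 × 21 + 7
21 = 3 × 7 + 0

GCD(175, 126) = 7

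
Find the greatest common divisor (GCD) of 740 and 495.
5

Using the Euclidean algorithm:
740 = 1 × 495 + 245
495 = 2 × 245 + 5
245 = 49 × 5 + 0

GCD(740, 495) = 5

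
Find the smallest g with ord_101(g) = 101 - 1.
p - 1 = 100 has prime divisors 2, 5. h is a primitive root mod 101 iff h^(100/q) ≢ 1 (mod 101) for each such q.
h = 2: 2^50 ≡ 100, 2^20 ≡ 95 (mod 101); none is 1, so 2 has order 100 and is a primitive root.
The smallest primitive root mod 101 is g = 2.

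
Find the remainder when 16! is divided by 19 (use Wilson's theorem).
(18)! = (16)! × (17) × (18) ≡ -1 (mod 19). So (16)! ≡ -1 × [(18)(17)]^(-1) ≡ 9 (mod 19)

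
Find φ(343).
294

Prime factorization: 343 = 7^3
Using the formula φ(n) = n × Π(1 - 1/p) for each prime factor p:
φ(343) = 343 × (1 - 1/7)
φ(343) = 294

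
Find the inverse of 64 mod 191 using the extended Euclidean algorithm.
Extended GCD: 64(3) + 191(-1) = 1. So 64^(-1) ≡ 3 ≡ 3 (mod 191). Verify: 64 × 3 = 192 ≡ 1 (mod 191)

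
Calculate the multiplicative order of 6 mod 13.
Powers of 6 mod 13: 6^1≡6, 6^2≡10, 6^3≡8, 6^4≡9, 6^5≡2, 6^6≡12, 6^7≡7, 6^8≡3, 6^9≡5, 6^10≡4, 6^11≡11, 6^12≡1. Order = 12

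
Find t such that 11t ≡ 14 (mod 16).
10

Since gcd(11, 16) = 1 divides 14, a solution exists.
Multiply both sides by the inverse of 11 mod 16:
  11^(-1) mod 16 = 3
  x ≡ 3 × 14 ≡ 42 ≡ 10 (mod 16)
Verification: 11 × 10 = 110 = 6 × 16 + 14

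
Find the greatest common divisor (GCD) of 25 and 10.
5

Using the Euclidean algorithm:
25 = 2 × 10 + 5
10 = 2 × 5 + 0

GCD(25, 10) = 5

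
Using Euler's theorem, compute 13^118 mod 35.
By Euler: 13^{24} ≡ 1 (mod 35) since gcd(13, 35) = 1. 118 = 4×24 + 22. So 13^{118} ≡ 13^{22} ≡ 29 (mod 35)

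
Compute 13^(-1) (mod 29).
9

Using Extended Euclidean Algorithm:
gcd(13, 29) = 1
Bezout coefficients: 13 × 9 + 29 × -4 = 1
So 13 × 9 ≡ 1 (mod 29)
The inverse is 9 mod 29 = 9
Verification: 13 × 9 = 117 = 4 × 29 + 1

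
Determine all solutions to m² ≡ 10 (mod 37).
The square roots of 10 mod 37 are 26 and 11. Verify: 26² = 676 ≡ 10 (mod 37)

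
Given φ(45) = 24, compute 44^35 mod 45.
By Euler: 44^{24} ≡ 1 (mod 45) since gcd(44, 45) = 1. 35 = 1×24 + 11. So 44^{35} ≡ 44^{11} ≡ 44 (mod 45)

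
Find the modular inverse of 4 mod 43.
4^(-1) ≡ 11 (mod 43). Verification: 4 × 11 = 44 ≡ 1 (mod 43)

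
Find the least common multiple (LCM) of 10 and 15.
30

First find GCD(10, 15) using the Euclidean algorithm:
10 = 0 × 15 + 10
15 = 1 × 10 + 5
10 = 2 × 5 + 0
GCD(10, 15) = 5

LCM formula: LCM(a, b) = (a × b) / GCD(a, b)
LCM(10, 15) = (10 × 15) / 5
LCM(10, 15) = 150 / 5
LCM(10, 15) = 30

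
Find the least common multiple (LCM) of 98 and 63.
882

First find GCD(98, 63) using the Euclidean algorithm:
98 = 1 × 63 + 35
63 = 1 × 35 + 28
35 = 1 × 28 + 7
28 = 4 × 7 + 0
GCD(98, 63) = 7

LCM formula: LCM(a, b) = (a × b) / GCD(a, b)
LCM(98, 63) = (98 × 63) / 7
LCM(98, 63) = 6174 / 7
LCM(98, 63) = 882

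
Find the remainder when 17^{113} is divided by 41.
By Fermat: 17^{40} ≡ 1 (mod 41). 113 = 2×40 + 33. So 17^{113} ≡ 17^{33} ≡ 19 (mod 41)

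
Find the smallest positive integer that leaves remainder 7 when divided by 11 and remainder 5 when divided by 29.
M = 11 × 29 = 319. M₁ = 29, y₁ ≡ 8 (mod 11). M₂ = 11, y₂ ≡ 8 (mod 29). m = 7×29×8 + 5×11×8 ≡ 150 (mod 319). The smallest positive such number is 150.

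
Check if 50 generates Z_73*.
p - 1 = 72 has prime divisors 2, 3. Check 50^(72/q) mod 73 for each: 50^(72/2) = 50^36 ≡ 1, 50^(72/3) = 50^24 ≡ 8 (mod 73). Since 50^36 ≡ 1 (mod 73), the order of 50 divides 36 (in fact the order is 36) ≠ 72, so it is not a primitive root.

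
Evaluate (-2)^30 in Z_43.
Using repeated squaring. (-2) ≡ 41 (mod 43). 30 = 16 + 8 + 4 + 2 (binary 11110). Repeated squaring mod 43: 41^1 ≡ 41; 41^2 ≡ 41² = 1681 ≡ 4; 41^4 ≡ 4² = 16 ≡ 16; 41^8 ≡ 16² = 256 ≡ 41; 41^16 ≡ 41² = 1681 ≡ 4. Multiply: (-2)^30 ≡ 41^16 × 41^8 × 41^4 × 41^2 ≡ 4 × 41 × 16 × 4 (mod 43): 4 × 41 = 164 ≡ 35; 35 × 16 = 560 ≡ 1; 1 × 4 = 4 ≡ 4. So (-2)^30 ≡ 4 (mod 43).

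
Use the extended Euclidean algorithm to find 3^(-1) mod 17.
Extended GCD: 3(6) + 17(-1) = 1. So 3^(-1) ≡ 6 ≡ 6 (mod 17). Verify: 3 × 6 = 18 ≡ 1 (mod 17)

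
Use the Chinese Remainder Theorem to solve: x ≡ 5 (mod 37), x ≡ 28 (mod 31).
338

Using the Chinese Remainder Theorem:
M = product of moduli = 1147
For equation 1: M_1 = 31, 31 ≡ 31 (mod 37), inverse of 31 mod 37 is 6 (check: 31 × 6 = 186 ≡ 1 (mod 37))
For equation 2: M_2 = 37, 37 ≡ 6 (mod 31), inverse of 37 mod 31 is 26 (check: 6 × 26 = 156 ≡ 1 (mod 31))
Combine: x ≡ Σ r_i×M_i×(M_i⁻¹ mod m_i) = 5×31×6 + 28×37×26 = 930 + 26936 = 27866
27866 mod 1147 = 338
x ≡ 338 (mod 1147)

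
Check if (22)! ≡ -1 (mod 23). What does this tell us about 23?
(22)! mod 23 = 22. Since this equals -1 (mod 23), Wilson confirms 23 is prime.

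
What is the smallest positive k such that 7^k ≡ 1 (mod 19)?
Powers of 7 mod 19: 7^1≡7, 7^2≡11, 7^3≡1. Order = 3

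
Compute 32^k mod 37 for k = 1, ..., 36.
g^1, g^2, ..., g^{36} mod 37: {32, 25, 23, 33, 20, 11, 19, 16, 31, 30, 35, 10, 24, 28, 8, 34, 15, 36, 5, 12, 14, 4, 17, 26, 18, 21, 6, 7, 2, 27, 13, 9, 29, 3, 22, 1}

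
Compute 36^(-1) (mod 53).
36^(-1) ≡ 28 (mod 53). Verification: 36 × 28 = 1008 ≡ 1 (mod 53)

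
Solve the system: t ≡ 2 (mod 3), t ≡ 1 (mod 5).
M = 3 × 5 = 15. M₁ = 5, y₁ ≡ 2 (mod 3). M₂ = 3, y₂ ≡ 2 (mod 5). t = 2×5×2 + 1×3×2 ≡ 11 (mod 15)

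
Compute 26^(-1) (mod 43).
26^(-1) ≡ 5 (mod 43). Verification: 26 × 5 = 130 ≡ 1 (mod 43)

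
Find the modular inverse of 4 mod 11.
4^(-1) ≡ 3 (mod 11). Verification: 4 × 3 = 12 ≡ 1 (mod 11)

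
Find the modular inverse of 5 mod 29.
5^(-1) ≡ 6 (mod 29). Verification: 5 × 6 = 30 ≡ 1 (mod 29)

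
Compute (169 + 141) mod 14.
2

(169 + 141) = 310
310 mod 14 = 2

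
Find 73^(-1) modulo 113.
48

Using Extended Euclidean Algorithm:
gcd(73, 113) = 1
Bezout coefficients: 73 × 48 + 113 × -31 = 1
So 73 × 48 ≡ 1 (mod 113)
The inverse is 48 mod 113 = 48
Verification: 73 × 48 = 3504 = 31 × 113 + 1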